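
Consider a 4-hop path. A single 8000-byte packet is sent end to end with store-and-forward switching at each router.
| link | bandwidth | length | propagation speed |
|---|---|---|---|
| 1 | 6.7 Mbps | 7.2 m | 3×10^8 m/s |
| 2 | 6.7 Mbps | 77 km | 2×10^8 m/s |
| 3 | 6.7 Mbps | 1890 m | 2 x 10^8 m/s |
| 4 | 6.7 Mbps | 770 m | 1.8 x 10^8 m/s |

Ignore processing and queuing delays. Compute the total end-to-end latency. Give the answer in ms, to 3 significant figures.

L = 8000 × 8 = 64000 bits.
Transmission delay per hop = L/R = 64000/6700000 = 9.55224 ms; 4 hops → 38.209 ms.
Propagation delays (d/s per hop): 2.4e-05, 0.385, 0.00945, 0.00427778 ms; sum = 0.398752 ms.
End-to-end = 38.6 ms.

38.6 ms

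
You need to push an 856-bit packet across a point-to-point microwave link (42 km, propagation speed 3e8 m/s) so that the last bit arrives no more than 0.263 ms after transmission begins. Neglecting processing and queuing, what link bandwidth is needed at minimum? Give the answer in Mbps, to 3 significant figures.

Propagation delay = 42000 / 300000000 = 0.14 ms.
Transmission budget = 0.263 − 0.14 = 0.123 ms.
R ≥ L / t_tx = 856 bits / 0.000123 s = 6.96 Mbps.

6.96 Mbps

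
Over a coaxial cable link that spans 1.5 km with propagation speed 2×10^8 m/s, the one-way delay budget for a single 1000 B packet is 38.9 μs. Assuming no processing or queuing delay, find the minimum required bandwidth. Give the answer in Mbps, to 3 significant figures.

255 Mbps

L = 8000 bits.
Propagation delay = 1500 / 200000000 = 7.5 μs.
Transmission budget = 38.9 − 7.5 = 31.4 μs.
R ≥ L / t_tx = 8000 bits / 3.14e-05 s = 255 Mbps.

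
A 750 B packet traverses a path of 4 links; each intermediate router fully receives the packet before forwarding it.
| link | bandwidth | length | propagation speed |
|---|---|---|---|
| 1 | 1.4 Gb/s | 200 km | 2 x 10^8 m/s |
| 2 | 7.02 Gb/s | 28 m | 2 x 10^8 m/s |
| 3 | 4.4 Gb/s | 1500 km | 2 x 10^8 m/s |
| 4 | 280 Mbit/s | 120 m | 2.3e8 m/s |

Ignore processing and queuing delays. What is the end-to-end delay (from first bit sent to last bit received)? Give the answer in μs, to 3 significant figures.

L = 750 × 8 = 6000 bits.
Transmission delays (L/R per hop): 4.28571, 0.854701, 1.36364, 21.4286 μs; sum = 27.9326 μs.
Propagation delays (d/s per hop): 1000, 0.14, 7500, 0.521739 μs; sum = 8500.66 μs.
End-to-end = 8530 μs.

8530 μs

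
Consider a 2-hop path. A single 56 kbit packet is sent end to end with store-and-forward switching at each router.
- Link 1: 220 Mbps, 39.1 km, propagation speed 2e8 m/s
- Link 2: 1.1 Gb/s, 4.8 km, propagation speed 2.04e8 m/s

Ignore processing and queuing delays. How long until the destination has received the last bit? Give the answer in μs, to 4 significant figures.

L = 56000 bits.
Transmission delays (L/R per hop): 254.545, 50.9091 μs; sum = 305.455 μs.
Propagation delays (d/s per hop): 195.5, 23.5294 μs; sum = 219.029 μs.
End-to-end = 524.5 μs.

524.5 μs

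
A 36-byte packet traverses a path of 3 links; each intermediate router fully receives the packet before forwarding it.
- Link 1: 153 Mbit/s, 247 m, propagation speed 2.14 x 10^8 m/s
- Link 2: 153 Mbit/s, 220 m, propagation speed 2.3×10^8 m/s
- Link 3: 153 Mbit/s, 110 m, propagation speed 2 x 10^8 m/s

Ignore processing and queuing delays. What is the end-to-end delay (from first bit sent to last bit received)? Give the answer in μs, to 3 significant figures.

8.31 μs

L = 36 × 8 = 288 bits.
Transmission delay per hop = L/R = 288/153000000 = 1.88235 μs; 3 hops → 5.64706 μs.
Propagation delays (d/s per hop): 1.15421, 0.956522, 0.55 μs; sum = 2.66073 μs.
End-to-end = 8.31 μs.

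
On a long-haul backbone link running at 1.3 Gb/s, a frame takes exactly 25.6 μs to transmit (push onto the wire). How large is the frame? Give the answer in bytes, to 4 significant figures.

4160 bytes

L = R × t_tx = 1300000000 b/s × 2.56e-05 s = 33280 bits.
In bytes: 33280 / 8 = 4160 bytes.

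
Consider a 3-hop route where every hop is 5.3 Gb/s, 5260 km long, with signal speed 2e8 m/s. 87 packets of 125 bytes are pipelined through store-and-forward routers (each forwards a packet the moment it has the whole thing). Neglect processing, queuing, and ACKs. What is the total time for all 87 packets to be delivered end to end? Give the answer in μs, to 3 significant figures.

78900 μs

Per-hop transmission t_tx = L/R = 1000/5300000000 = 0.188679 μs.
Per-hop propagation t_prop = 5260000/200000000 = 26300 μs.
Pipeline fill: first packet needs 3·t_tx to clear all hops; remaining 86 packets each add one t_tx.
Total = (3+87-1)·t_tx + 3·t_prop = 89·0.188679 + 3·26300 = 78900 μs.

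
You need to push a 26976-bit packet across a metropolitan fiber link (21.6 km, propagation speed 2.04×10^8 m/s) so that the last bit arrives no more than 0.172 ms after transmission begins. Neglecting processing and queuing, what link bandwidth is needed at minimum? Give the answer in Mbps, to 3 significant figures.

408 Mbps

Propagation delay = 21600 / 204000000 = 0.105882 ms.
Transmission budget = 0.172 − 0.105882 = 0.0661176 ms.
R ≥ L / t_tx = 26976 bits / 6.61176e-05 s = 408 Mbps.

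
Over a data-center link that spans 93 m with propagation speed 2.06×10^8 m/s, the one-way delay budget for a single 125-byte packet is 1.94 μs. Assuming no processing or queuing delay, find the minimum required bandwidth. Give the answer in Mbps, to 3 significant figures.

L = 1000 bits.
Propagation delay = 93 / 206000000 = 0.451456 μs.
Transmission budget = 1.94 − 0.451456 = 1.48854 μs.
R ≥ L / t_tx = 1000 bits / 1.48854e-06 s = 672 Mbps.

672 Mbps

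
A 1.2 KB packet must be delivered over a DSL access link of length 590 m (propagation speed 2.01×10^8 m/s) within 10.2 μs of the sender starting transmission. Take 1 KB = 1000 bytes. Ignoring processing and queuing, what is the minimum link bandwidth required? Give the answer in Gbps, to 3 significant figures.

L = 9600 bits.
Propagation delay = 590 / 2.01e+08 = 2.93532 μs.
Transmission budget = 10.2 − 2.93532 = 7.26468 μs.
R ≥ L / t_tx = 9600 bits / 7.26468e-06 s = 1.32 Gbps.

1.32 Gbps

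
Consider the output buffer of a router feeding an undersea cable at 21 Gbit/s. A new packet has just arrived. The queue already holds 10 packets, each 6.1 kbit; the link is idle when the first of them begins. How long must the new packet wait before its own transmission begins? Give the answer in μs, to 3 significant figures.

2.90 μs

Each queued packet: L/R = 6100/21000000000 = 0.290476 μs.
10 queued → 2.90476 μs.
Queuing delay = 2.90 μs.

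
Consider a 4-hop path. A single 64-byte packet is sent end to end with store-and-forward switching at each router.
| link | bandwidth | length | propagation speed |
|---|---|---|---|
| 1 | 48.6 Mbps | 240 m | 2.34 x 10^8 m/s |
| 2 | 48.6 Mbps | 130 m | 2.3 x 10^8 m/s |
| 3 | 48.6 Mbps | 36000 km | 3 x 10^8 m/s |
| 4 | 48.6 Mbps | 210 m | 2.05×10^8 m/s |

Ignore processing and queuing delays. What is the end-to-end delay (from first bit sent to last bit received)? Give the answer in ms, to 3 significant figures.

120 ms

L = 64 × 8 = 512 bits.
Transmission delay per hop = L/R = 512/48600000 = 0.010535 ms; 4 hops → 0.0421399 ms.
Propagation delays (d/s per hop): 0.00102564, 0.000565217, 120, 0.00102439 ms; sum = 120.003 ms.
End-to-end = 120 ms.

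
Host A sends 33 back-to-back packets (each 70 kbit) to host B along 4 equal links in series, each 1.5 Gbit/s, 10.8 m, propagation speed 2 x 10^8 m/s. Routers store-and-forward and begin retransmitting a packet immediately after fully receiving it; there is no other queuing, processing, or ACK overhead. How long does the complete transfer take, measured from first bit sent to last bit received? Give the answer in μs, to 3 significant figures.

1680 μs

Per-hop transmission t_tx = L/R = 70000/1500000000 = 46.6667 μs.
Per-hop propagation t_prop = 10.8/200000000 = 0.054 μs.
Pipeline fill: first packet needs 4·t_tx to clear all hops; remaining 32 packets each add one t_tx.
Total = (4+33-1)·t_tx + 4·t_prop = 36·46.6667 + 4·0.054 = 1680 μs.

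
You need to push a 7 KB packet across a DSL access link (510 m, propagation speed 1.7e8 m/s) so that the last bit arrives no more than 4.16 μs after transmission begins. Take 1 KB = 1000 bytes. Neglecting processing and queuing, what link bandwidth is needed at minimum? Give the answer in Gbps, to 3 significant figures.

L = 56000 bits.
Propagation delay = 510 / 170000000 = 3 μs.
Transmission budget = 4.16 − 3 = 1.16 μs.
R ≥ L / t_tx = 56000 bits / 1.16e-06 s = 48.3 Gbps.

48.3 Gbps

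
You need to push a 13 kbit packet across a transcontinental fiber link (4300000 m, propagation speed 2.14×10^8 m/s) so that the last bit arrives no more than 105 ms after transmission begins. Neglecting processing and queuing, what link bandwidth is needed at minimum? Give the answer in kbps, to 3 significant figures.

153 kbps

Propagation delay = 4300000 / 214000000 = 20.0935 ms.
Transmission budget = 105 − 20.0935 = 84.9065 ms.
R ≥ L / t_tx = 13000 bits / 0.0849065 s = 153 kbps.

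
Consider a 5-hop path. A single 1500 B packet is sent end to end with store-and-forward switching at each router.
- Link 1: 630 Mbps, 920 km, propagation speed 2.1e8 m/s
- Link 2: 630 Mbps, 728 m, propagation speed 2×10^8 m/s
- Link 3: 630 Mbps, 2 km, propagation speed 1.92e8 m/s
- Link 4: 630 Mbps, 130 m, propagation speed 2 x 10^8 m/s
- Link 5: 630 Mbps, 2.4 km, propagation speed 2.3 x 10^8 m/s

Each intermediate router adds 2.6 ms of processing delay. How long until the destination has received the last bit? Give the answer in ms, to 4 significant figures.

14.90 ms

L = 1500 × 8 = 12000 bits.
Transmission delay per hop = L/R = 12000/630000000 = 0.0190476 ms; 5 hops → 0.0952381 ms.
Propagation delays (d/s per hop): 4.38095, 0.00364, 0.0104167, 0.00065, 0.0104348 ms; sum = 4.40609 ms.
Processing at 4 router(s): 4 × 2.6 ms = 10.4 ms.
End-to-end = 14.90 ms.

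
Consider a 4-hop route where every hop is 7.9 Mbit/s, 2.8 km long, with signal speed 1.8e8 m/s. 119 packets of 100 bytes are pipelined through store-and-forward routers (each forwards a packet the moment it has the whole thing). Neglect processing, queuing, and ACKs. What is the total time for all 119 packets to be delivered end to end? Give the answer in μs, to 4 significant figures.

12420 μs

Per-hop transmission t_tx = L/R = 800/7900000 = 101.266 μs.
Per-hop propagation t_prop = 2800/180000000 = 15.5556 μs.
Pipeline fill: first packet needs 4·t_tx to clear all hops; remaining 118 packets each add one t_tx.
Total = (4+119-1)·t_tx + 4·t_prop = 122·101.266 + 4·15.5556 = 12420 μs.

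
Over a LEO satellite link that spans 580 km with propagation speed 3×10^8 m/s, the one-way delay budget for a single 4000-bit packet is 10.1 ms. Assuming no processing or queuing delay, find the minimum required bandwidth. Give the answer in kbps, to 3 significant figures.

Propagation delay = 580000 / 300000000 = 1.93333 ms.
Transmission budget = 10.1 − 1.93333 = 8.16667 ms.
R ≥ L / t_tx = 4000 bits / 0.00816667 s = 490 kbps.

490 kbps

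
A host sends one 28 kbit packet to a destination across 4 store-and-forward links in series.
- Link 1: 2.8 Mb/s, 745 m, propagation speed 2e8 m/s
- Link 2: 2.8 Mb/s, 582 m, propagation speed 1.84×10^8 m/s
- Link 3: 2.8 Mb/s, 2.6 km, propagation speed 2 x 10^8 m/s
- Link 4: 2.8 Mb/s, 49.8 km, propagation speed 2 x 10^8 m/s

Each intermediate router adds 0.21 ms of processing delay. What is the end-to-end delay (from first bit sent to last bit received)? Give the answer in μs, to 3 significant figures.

L = 28000 bits.
Transmission delay per hop = L/R = 28000/2800000 = 10000 μs; 4 hops → 40000 μs.
Propagation delays (d/s per hop): 3.725, 3.16304, 13, 249 μs; sum = 268.888 μs.
Processing at 3 router(s): 3 × 0.21 ms = 630 μs.
End-to-end = 40900 μs.

40900 μs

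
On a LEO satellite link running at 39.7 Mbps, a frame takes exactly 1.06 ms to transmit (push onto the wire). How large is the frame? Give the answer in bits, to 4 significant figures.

L = R × t_tx = 39700000 b/s × 0.00106 s = 42082 bits.

42080 bits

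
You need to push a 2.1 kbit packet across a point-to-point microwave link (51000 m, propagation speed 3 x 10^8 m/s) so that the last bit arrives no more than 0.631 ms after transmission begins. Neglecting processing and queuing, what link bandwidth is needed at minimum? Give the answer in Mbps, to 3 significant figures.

4.56 Mbps

Propagation delay = 51000 / 300000000 = 0.17 ms.
Transmission budget = 0.631 − 0.17 = 0.461 ms.
R ≥ L / t_tx = 2100 bits / 0.000461 s = 4.56 Mbps.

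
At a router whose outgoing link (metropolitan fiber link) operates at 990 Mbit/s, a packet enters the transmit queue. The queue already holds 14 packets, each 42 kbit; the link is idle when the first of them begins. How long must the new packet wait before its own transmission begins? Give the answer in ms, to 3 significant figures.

0.594 ms

Each queued packet: L/R = 42000/990000000 = 0.0424242 ms.
14 queued → 0.593939 ms.
Queuing delay = 0.594 ms.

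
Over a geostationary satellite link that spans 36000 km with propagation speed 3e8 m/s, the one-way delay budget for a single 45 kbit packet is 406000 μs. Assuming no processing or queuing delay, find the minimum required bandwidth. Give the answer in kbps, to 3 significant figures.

157 kbps

Propagation delay = 36000000 / 300000000 = 120000 μs.
Transmission budget = 406000 − 120000 = 286000 μs.
R ≥ L / t_tx = 45000 bits / 0.286 s = 157 kbps.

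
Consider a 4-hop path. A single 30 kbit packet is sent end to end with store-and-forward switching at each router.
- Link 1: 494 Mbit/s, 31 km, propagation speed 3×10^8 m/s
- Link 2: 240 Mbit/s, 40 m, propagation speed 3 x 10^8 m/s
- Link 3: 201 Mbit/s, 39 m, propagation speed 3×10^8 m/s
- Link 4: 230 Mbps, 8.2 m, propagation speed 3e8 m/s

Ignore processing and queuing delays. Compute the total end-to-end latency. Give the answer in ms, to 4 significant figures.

0.5690 ms

L = 30000 bits.
Transmission delays (L/R per hop): 0.0607287, 0.125, 0.149254, 0.130435 ms; sum = 0.465417 ms.
Propagation delays (d/s per hop): 0.103333, 0.000133333, 0.00013, 2.73333e-05 ms; sum = 0.103624 ms.
End-to-end = 0.5690 ms.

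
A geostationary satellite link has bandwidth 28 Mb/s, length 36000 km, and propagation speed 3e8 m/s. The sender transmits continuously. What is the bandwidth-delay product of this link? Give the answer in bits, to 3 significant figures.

Propagation delay = 36000000 / 300000000 = 0.12 s.
BDP = R × t_prop = 28000000 × 0.12 = 3360000 bits.

3360000 bits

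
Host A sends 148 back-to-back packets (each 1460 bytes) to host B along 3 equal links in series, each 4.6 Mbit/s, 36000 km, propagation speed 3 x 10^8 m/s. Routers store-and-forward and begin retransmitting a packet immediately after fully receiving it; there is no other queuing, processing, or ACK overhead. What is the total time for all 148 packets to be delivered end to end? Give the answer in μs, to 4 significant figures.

740900 μs

Per-hop transmission t_tx = L/R = 11680/4600000 = 2539.13 μs.
Per-hop propagation t_prop = 36000000/300000000 = 120000 μs.
Pipeline fill: first packet needs 3·t_tx to clear all hops; remaining 147 packets each add one t_tx.
Total = (3+148-1)·t_tx + 3·t_prop = 150·2539.13 + 3·120000 = 740900 μs.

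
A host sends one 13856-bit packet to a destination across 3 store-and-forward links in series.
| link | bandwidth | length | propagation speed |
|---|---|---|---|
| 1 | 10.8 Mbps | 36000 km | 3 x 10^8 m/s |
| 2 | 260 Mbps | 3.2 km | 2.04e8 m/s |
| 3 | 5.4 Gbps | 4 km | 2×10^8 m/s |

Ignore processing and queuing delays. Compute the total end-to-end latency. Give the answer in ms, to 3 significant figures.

121 ms

Transmission delays (L/R per hop): 1.28296, 0.0532923, 0.00256593 ms; sum = 1.33882 ms.
Propagation delays (d/s per hop): 120, 0.0156863, 0.02 ms; sum = 120.036 ms.
End-to-end = 121 ms.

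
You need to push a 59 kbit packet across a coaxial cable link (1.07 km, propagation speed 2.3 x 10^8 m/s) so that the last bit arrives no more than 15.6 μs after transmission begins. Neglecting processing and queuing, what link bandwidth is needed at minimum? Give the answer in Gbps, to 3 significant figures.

5.39 Gbps

Propagation delay = 1070 / 2.3e+08 = 4.65217 μs.
Transmission budget = 15.6 − 4.65217 = 10.9478 μs.
R ≥ L / t_tx = 59000 bits / 1.09478e-05 s = 5.39 Gbps.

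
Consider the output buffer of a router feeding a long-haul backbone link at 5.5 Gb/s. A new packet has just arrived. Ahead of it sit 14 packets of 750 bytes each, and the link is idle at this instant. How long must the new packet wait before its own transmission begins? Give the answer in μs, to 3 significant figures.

15.3 μs

Each queued packet: L/R = 6000/5500000000 = 1.09091 μs.
14 queued → 15.2727 μs.
Queuing delay = 15.3 μs.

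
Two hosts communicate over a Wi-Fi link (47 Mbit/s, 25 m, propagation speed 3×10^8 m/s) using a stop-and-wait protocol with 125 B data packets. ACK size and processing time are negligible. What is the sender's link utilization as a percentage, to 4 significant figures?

99.22 %

t_tx = L/R = 1000/47000000 = 2.12766e-05 s.
t_prop = 25/300000000 = 8.33333e-08 s; RTT = 1.66667e-07 s.
Cycle = t_tx + RTT = 2.14433e-05 s.
Utilization = t_tx / cycle = 2.12766e-05/2.14433e-05 = 99.22 %.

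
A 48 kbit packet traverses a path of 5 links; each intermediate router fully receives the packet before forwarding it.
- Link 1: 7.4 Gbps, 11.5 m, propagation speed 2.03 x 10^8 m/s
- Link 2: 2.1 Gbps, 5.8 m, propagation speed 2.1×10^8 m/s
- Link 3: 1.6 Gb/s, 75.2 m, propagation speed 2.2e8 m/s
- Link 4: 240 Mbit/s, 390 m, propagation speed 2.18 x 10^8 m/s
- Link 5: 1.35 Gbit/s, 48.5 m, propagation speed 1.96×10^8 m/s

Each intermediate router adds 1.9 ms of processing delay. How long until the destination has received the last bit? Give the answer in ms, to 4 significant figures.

L = 48000 bits.
Transmission delays (L/R per hop): 0.00648649, 0.0228571, 0.03, 0.2, 0.0355556 ms; sum = 0.294899 ms.
Propagation delays (d/s per hop): 5.66502e-05, 2.7619e-05, 0.000341818, 0.00178899, 0.000247449 ms; sum = 0.00246253 ms.
Processing at 4 router(s): 4 × 1.9 ms = 7.6 ms.
End-to-end = 7.897 ms.

7.897 ms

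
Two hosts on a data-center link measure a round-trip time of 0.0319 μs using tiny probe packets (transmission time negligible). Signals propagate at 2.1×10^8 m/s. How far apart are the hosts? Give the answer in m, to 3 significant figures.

3.35 m

One-way propagation = RTT/2 = 0.01595 μs.
d = s × t = 210000000 × 1.595e-08 = 3.35 m.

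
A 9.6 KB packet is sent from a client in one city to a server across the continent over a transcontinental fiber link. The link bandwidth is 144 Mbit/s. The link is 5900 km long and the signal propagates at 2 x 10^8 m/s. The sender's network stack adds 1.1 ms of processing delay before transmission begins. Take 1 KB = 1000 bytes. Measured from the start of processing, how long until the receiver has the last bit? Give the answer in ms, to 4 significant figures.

L = 76800 bits.
Transmission delay = L/R = 76800 / 144000000 = 0.533333 ms.
Propagation delay = d/s = 5900000 m / 200000000 m/s = 29.5 ms.
Plus processing delay 1.1 ms = 1.1 ms.
Total = 31.13 ms.

31.13 ms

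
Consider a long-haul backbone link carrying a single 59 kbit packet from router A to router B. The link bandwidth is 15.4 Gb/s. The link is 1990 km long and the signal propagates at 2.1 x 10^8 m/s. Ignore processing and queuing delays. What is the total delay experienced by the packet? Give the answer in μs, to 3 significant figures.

9480 μs

L = 59000 bits.
Transmission delay = L/R = 59000 / 15400000000 = 3.83117 μs.
Propagation delay = d/s = 1990000 m / 210000000 m/s = 9476.19 μs.
Total = 9480 μs.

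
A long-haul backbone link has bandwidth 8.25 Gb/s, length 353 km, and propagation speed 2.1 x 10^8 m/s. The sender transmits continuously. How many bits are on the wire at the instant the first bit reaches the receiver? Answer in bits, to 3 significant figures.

Propagation delay = 353000 / 210000000 = 0.00168095 s.
BDP = R × t_prop = 8250000000 × 0.00168095 = 13867900 bits.

13900000 bits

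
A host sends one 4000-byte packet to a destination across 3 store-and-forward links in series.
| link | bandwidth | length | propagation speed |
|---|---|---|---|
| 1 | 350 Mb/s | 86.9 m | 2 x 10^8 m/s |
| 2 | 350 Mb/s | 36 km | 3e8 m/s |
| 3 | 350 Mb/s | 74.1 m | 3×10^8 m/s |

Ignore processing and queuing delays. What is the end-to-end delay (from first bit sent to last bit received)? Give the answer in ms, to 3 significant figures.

L = 4000 × 8 = 32000 bits.
Transmission delay per hop = L/R = 32000/350000000 = 0.0914286 ms; 3 hops → 0.274286 ms.
Propagation delays (d/s per hop): 0.0004345, 0.12, 0.000247 ms; sum = 0.120682 ms.
End-to-end = 0.395 ms.

0.395 ms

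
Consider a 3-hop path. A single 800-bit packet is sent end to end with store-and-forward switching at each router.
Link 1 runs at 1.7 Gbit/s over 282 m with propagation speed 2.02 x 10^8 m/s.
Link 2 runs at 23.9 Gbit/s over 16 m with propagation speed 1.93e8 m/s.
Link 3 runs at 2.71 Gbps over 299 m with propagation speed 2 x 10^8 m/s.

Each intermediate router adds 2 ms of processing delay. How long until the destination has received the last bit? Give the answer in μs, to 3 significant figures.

4000 μs

Transmission delays (L/R per hop): 0.470588, 0.0334728, 0.295203 μs; sum = 0.799264 μs.
Propagation delays (d/s per hop): 1.39604, 0.0829016, 1.495 μs; sum = 2.97394 μs.
Processing at 2 router(s): 2 × 2 ms = 4000 μs.
End-to-end = 4000 μs.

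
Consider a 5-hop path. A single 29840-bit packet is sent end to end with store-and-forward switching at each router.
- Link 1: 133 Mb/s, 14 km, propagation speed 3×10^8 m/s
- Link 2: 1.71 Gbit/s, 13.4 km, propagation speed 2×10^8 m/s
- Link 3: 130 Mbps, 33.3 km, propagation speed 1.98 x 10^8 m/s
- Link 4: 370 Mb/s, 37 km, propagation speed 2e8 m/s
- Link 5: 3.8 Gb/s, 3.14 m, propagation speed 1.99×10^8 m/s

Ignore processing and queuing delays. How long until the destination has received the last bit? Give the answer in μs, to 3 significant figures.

Transmission delays (L/R per hop): 224.361, 17.4503, 229.538, 80.6486, 7.85263 μs; sum = 559.851 μs.
Propagation delays (d/s per hop): 46.6667, 67, 168.182, 185, 0.0157789 μs; sum = 466.864 μs.
End-to-end = 1030 μs.

1030 μs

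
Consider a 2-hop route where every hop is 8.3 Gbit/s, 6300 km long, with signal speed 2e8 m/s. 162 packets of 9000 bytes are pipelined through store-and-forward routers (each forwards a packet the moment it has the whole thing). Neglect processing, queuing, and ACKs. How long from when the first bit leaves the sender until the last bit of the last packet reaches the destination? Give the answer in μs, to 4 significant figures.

64410 μs

Per-hop transmission t_tx = L/R = 72000/8.3e+09 = 8.6747 μs.
Per-hop propagation t_prop = 6300000/200000000 = 31500 μs.
Pipeline fill: first packet needs 2·t_tx to clear all hops; remaining 161 packets each add one t_tx.
Total = (2+162-1)·t_tx + 2·t_prop = 163·8.6747 + 2·31500 = 64410 μs.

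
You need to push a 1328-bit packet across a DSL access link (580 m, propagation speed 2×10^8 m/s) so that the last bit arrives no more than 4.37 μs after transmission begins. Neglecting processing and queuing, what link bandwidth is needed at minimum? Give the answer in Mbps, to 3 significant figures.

903 Mbps

Propagation delay = 580 / 200000000 = 2.9 μs.
Transmission budget = 4.37 − 2.9 = 1.47 μs.
R ≥ L / t_tx = 1328 bits / 1.47e-06 s = 903 Mbps.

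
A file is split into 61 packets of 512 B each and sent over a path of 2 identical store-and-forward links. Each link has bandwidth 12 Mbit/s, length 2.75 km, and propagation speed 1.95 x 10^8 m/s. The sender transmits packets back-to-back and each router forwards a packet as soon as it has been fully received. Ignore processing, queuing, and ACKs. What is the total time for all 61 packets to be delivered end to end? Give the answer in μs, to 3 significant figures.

21200 μs

Per-hop transmission t_tx = L/R = 4096/12000000 = 341.333 μs.
Per-hop propagation t_prop = 2750/195000000 = 14.1026 μs.
Pipeline fill: first packet needs 2·t_tx to clear all hops; remaining 60 packets each add one t_tx.
Total = (2+61-1)·t_tx + 2·t_prop = 62·341.333 + 2·14.1026 = 21200 μs.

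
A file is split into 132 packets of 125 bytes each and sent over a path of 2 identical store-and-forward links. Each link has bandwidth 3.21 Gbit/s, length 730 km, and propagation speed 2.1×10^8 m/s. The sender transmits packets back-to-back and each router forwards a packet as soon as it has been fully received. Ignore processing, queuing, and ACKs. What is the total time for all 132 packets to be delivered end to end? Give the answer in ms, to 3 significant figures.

Per-hop transmission t_tx = L/R = 1000/3210000000 = 0.000311526 ms.
Per-hop propagation t_prop = 730000/210000000 = 3.47619 ms.
Pipeline fill: first packet needs 2·t_tx to clear all hops; remaining 131 packets each add one t_tx.
Total = (2+132-1)·t_tx + 2·t_prop = 133·0.000311526 + 2·3.47619 = 6.99 ms.

6.99 ms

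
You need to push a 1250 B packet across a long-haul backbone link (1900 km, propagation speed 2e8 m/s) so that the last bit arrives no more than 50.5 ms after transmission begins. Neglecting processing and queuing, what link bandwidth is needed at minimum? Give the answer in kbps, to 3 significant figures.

L = 10000 bits.
Propagation delay = 1900000 / 200000000 = 9.5 ms.
Transmission budget = 50.5 − 9.5 = 41 ms.
R ≥ L / t_tx = 10000 bits / 0.041 s = 244 kbps.

244 kbps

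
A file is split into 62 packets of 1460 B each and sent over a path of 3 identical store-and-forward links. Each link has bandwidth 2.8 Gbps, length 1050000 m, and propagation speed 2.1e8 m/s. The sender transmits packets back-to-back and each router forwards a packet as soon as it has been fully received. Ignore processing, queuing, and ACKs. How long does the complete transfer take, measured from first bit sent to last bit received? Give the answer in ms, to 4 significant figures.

15.27 ms

Per-hop transmission t_tx = L/R = 11680/2800000000 = 0.00417143 ms.
Per-hop propagation t_prop = 1050000/210000000 = 5 ms.
Pipeline fill: first packet needs 3·t_tx to clear all hops; remaining 61 packets each add one t_tx.
Total = (3+62-1)·t_tx + 3·t_prop = 64·0.00417143 + 3·5 = 15.27 ms.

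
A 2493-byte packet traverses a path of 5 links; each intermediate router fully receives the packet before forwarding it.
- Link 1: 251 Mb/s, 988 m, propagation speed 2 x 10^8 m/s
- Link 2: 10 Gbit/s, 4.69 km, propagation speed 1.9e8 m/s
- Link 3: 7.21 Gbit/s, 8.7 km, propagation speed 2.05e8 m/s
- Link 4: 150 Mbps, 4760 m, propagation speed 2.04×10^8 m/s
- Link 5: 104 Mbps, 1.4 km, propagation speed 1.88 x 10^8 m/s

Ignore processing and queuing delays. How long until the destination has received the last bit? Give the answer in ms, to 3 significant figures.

L = 2493 × 8 = 19944 bits.
Transmission delays (L/R per hop): 0.0794582, 0.0019944, 0.00276616, 0.13296, 0.191769 ms; sum = 0.408948 ms.
Propagation delays (d/s per hop): 0.00494, 0.0246842, 0.042439, 0.0233333, 0.00744681 ms; sum = 0.102843 ms.
End-to-end = 0.512 ms.

0.512 ms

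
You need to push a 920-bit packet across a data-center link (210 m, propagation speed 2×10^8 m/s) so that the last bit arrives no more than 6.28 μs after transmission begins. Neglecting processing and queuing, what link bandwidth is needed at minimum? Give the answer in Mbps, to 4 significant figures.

175.9 Mbps

Propagation delay = 210 / 200000000 = 1.05 μs.
Transmission budget = 6.28 − 1.05 = 5.23 μs.
R ≥ L / t_tx = 920 bits / 5.23e-06 s = 175.9 Mbps.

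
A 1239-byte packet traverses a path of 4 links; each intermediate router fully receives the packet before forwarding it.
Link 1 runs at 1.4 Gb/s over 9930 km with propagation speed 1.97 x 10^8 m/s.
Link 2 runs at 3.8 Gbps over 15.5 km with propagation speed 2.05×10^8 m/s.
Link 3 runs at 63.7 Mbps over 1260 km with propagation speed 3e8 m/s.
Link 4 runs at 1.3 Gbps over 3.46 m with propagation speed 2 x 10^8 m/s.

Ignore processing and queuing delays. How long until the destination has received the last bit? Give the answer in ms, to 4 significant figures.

54.85 ms

L = 1239 × 8 = 9912 bits.
Transmission delays (L/R per hop): 0.00708, 0.00260842, 0.155604, 0.00762462 ms; sum = 0.172917 ms.
Propagation delays (d/s per hop): 50.4061, 0.0756098, 4.2, 1.73e-05 ms; sum = 54.6817 ms.
End-to-end = 54.85 ms.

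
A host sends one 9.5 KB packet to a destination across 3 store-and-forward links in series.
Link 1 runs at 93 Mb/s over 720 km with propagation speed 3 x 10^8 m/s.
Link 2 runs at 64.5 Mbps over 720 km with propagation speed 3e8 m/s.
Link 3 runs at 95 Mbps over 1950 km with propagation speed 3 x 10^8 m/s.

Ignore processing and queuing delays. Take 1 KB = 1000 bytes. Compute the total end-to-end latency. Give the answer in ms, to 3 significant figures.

14.1 ms

L = 76000 bits.
Transmission delays (L/R per hop): 0.817204, 1.17829, 0.8 ms; sum = 2.7955 ms.
Propagation delays (d/s per hop): 2.4, 2.4, 6.5 ms; sum = 11.3 ms.
End-to-end = 14.1 ms.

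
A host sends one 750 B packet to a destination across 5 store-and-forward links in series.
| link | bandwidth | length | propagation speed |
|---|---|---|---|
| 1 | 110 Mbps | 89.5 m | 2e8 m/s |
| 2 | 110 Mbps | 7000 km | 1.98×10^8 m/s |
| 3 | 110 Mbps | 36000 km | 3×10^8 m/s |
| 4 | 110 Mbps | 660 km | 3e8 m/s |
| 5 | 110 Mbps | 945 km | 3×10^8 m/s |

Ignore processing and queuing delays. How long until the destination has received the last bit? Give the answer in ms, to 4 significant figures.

161.0 ms

L = 750 × 8 = 6000 bits.
Transmission delay per hop = L/R = 6000/110000000 = 0.0545455 ms; 5 hops → 0.272727 ms.
Propagation delays (d/s per hop): 0.0004475, 35.3535, 120, 2.2, 3.15 ms; sum = 160.704 ms.
End-to-end = 161.0 ms.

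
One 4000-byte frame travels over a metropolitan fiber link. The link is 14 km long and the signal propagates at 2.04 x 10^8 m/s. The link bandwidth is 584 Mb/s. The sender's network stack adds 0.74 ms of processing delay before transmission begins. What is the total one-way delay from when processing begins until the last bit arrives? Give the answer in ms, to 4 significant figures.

0.8634 ms

L = 4000 × 8 = 32000 bits.
Transmission delay = L/R = 32000 / 584000000 = 0.0547945 ms.
Propagation delay = d/s = 14000 m / 204000000 m/s = 0.0686275 ms.
Plus processing delay 0.74 ms = 0.74 ms.
Total = 0.8634 ms.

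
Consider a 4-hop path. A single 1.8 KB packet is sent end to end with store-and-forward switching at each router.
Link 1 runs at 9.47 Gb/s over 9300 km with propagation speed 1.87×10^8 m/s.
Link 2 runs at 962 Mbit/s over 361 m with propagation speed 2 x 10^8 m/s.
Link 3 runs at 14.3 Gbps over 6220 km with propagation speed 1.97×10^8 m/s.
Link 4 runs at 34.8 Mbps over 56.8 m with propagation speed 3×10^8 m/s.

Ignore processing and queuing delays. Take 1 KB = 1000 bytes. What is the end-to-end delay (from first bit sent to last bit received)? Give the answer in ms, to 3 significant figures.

81.7 ms

L = 14400 bits.
Transmission delays (L/R per hop): 0.00152059, 0.0149688, 0.00100699, 0.413793 ms; sum = 0.43129 ms.
Propagation delays (d/s per hop): 49.7326, 0.001805, 31.5736, 0.000189333 ms; sum = 81.3082 ms.
End-to-end = 81.7 ms.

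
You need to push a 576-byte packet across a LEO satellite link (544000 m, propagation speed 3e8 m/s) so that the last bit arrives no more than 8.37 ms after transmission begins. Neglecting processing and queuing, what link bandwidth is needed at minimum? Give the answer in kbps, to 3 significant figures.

L = 4608 bits.
Propagation delay = 544000 / 300000000 = 1.81333 ms.
Transmission budget = 8.37 − 1.81333 = 6.55667 ms.
R ≥ L / t_tx = 4608 bits / 0.00655667 s = 703 kbps.

703 kbps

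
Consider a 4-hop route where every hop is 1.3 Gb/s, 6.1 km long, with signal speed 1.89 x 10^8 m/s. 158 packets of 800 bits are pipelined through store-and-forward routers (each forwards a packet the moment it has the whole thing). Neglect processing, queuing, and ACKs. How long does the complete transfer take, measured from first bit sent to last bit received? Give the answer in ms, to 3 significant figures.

0.228 ms

Per-hop transmission t_tx = L/R = 800/1300000000 = 0.000615385 ms.
Per-hop propagation t_prop = 6100/189000000 = 0.0322751 ms.
Pipeline fill: first packet needs 4·t_tx to clear all hops; remaining 157 packets each add one t_tx.
Total = (4+158-1)·t_tx + 4·t_prop = 161·0.000615385 + 4·0.0322751 = 0.228 ms.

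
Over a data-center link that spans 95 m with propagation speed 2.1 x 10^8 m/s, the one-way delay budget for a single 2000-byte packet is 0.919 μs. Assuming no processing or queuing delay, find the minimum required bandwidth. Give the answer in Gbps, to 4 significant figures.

34.29 Gbps

L = 16000 bits.
Propagation delay = 95 / 210000000 = 0.452381 μs.
Transmission budget = 0.919 − 0.452381 = 0.466619 μs.
R ≥ L / t_tx = 16000 bits / 4.66619e-07 s = 34.29 Gbps.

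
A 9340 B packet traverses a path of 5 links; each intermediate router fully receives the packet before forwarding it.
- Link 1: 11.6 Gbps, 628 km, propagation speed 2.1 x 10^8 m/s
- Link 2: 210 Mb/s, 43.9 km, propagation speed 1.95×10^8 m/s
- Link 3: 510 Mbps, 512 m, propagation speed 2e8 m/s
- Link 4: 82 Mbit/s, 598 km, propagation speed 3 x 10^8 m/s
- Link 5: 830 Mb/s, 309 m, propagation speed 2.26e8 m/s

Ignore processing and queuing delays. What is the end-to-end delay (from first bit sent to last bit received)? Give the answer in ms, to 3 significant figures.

6.72 ms

L = 9340 × 8 = 74720 bits.
Transmission delays (L/R per hop): 0.00644138, 0.35581, 0.14651, 0.91122, 0.0900241 ms; sum = 1.51 ms.
Propagation delays (d/s per hop): 2.99048, 0.225128, 0.00256, 1.99333, 0.00136726 ms; sum = 5.21286 ms.
End-to-end = 6.72 ms.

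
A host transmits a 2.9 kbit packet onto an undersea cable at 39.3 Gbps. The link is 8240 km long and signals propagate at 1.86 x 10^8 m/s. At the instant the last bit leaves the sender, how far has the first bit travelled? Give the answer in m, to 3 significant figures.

13.7 m

t_tx = L/R = 2900/39300000000 = 7.37913e-08 s.
Distance = s × t_tx = 186000000 × 7.37913e-08 = 13.7 m.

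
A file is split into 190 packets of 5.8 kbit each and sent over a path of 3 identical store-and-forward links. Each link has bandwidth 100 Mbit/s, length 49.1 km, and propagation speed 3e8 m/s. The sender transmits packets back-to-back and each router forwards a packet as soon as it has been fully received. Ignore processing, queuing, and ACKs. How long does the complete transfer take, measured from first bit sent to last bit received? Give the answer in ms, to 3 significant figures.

Per-hop transmission t_tx = L/R = 5800/100000000 = 0.058 ms.
Per-hop propagation t_prop = 49100/300000000 = 0.163667 ms.
Pipeline fill: first packet needs 3·t_tx to clear all hops; remaining 189 packets each add one t_tx.
Total = (3+190-1)·t_tx + 3·t_prop = 192·0.058 + 3·0.163667 = 11.6 ms.

11.6 ms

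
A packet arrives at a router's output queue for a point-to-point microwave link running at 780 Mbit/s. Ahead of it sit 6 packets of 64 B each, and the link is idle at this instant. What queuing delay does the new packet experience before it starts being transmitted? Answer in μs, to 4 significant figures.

Each queued packet: L/R = 512/780000000 = 0.65641 μs.
6 queued → 3.93846 μs.
Queuing delay = 3.938 μs.

3.938 μs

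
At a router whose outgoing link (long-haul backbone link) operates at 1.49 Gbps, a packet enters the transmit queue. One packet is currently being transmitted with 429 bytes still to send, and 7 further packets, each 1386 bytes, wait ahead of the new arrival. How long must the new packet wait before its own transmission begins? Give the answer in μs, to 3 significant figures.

54.4 μs

Each queued packet: L/R = 11088/1490000000 = 7.44161 μs.
7 queued → 52.0913 μs.
Plus remaining 3432 bits of current packet: 2.30336 μs.
Queuing delay = 54.4 μs.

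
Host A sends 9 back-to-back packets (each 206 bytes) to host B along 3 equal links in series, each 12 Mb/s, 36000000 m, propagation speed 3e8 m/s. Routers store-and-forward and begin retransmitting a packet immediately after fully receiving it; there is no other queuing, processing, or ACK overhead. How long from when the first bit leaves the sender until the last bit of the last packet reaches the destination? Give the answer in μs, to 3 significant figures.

362000 μs

Per-hop transmission t_tx = L/R = 1648/12000000 = 137.333 μs.
Per-hop propagation t_prop = 36000000/300000000 = 120000 μs.
Pipeline fill: first packet needs 3·t_tx to clear all hops; remaining 8 packets each add one t_tx.
Total = (3+9-1)·t_tx + 3·t_prop = 11·137.333 + 3·120000 = 362000 μs.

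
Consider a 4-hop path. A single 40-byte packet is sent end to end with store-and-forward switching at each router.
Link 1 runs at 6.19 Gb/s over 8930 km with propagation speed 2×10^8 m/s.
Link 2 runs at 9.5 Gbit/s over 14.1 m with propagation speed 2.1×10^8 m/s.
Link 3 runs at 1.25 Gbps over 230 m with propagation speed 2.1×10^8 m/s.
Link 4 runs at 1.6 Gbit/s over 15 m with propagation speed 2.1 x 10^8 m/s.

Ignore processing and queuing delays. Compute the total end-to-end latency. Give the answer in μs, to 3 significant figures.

44700 μs

L = 40 × 8 = 320 bits.
Transmission delays (L/R per hop): 0.0516963, 0.0336842, 0.256, 0.2 μs; sum = 0.54138 μs.
Propagation delays (d/s per hop): 44650, 0.0671429, 1.09524, 0.0714286 μs; sum = 44651.2 μs.
End-to-end = 44700 μs.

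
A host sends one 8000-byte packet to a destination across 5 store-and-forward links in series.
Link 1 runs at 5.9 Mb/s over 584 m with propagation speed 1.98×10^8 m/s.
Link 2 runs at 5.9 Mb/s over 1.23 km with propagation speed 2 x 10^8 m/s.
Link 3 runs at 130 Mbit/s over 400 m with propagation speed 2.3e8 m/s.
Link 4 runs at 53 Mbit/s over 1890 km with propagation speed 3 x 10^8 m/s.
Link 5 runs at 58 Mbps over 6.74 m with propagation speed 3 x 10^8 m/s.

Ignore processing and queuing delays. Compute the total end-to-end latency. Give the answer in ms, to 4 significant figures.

L = 8000 × 8 = 64000 bits.
Transmission delays (L/R per hop): 10.8475, 10.8475, 0.492308, 1.20755, 1.10345 ms; sum = 24.4982 ms.
Propagation delays (d/s per hop): 0.00294949, 0.00615, 0.00173913, 6.3, 2.24667e-05 ms; sum = 6.31086 ms.
End-to-end = 30.81 ms.

30.81 ms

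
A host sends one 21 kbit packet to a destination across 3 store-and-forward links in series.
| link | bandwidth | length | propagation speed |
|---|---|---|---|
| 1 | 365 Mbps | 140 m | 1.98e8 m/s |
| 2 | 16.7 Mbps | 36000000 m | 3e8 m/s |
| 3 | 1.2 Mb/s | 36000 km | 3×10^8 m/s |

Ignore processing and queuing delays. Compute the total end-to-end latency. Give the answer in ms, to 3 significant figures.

L = 21000 bits.
Transmission delays (L/R per hop): 0.0575342, 1.25749, 17.5 ms; sum = 18.815 ms.
Propagation delays (d/s per hop): 0.000707071, 120, 120 ms; sum = 240.001 ms.
End-to-end = 259 ms.

259 ms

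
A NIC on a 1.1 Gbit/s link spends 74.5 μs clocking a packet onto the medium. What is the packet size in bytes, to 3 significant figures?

10200 bytes

L = R × t_tx = 1100000000 b/s × 7.45e-05 s = 81950 bits.
In bytes: 81950 / 8 = 10200 bytes.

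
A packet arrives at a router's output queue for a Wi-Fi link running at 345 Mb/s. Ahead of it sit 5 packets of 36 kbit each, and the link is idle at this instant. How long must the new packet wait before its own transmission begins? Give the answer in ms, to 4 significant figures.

0.5217 ms

Each queued packet: L/R = 36000/345000000 = 0.104348 ms.
5 queued → 0.521739 ms.
Queuing delay = 0.5217 ms.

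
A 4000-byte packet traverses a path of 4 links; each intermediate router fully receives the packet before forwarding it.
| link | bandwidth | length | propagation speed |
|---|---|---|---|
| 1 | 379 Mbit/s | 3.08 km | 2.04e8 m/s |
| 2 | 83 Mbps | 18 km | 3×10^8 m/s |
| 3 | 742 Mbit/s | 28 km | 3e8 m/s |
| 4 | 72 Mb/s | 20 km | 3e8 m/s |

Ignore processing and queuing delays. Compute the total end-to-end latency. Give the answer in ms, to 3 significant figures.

1.19 ms

L = 4000 × 8 = 32000 bits.
Transmission delays (L/R per hop): 0.0844327, 0.385542, 0.0431267, 0.444444 ms; sum = 0.957546 ms.
Propagation delays (d/s per hop): 0.015098, 0.06, 0.0933333, 0.0666667 ms; sum = 0.235098 ms.
End-to-end = 1.19 ms.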